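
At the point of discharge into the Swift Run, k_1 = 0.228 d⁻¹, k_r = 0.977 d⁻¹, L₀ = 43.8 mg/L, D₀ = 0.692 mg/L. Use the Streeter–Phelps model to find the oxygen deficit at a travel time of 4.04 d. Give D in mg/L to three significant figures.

k_1 L₀/(k_r−k_1) = 0.228×43.8/(0.977−0.228) = 9.986/0.7490 = 13.33 mg/L.
e^(−k_1 t) = e^(−0.228×4.040) = 0.3981; e^(−k_r t) = e^(−0.977×4.040) = 0.01931.
D = 13.33 × (0.3981 − 0.01931) + 0.692 × 0.01931 = 5.050 + 0.01336 = 5.063 mg/L.

D ≈ 5.06 mg/L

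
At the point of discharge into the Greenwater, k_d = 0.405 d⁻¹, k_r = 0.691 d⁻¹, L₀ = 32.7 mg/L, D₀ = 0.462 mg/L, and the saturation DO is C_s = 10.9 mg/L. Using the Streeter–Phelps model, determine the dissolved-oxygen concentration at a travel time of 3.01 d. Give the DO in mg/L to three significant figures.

k_d L₀/(k_r−k_d) = 0.405×32.7/(0.691−0.405) = 13.24/0.2860 = 46.31 mg/L.
e^(−k_d t) = e^(−0.405×3.010) = 0.2955; e^(−k_r t) = e^(−0.691×3.010) = 0.1249.
D = 46.31 × (0.2955 − 0.1249) + 0.462 × 0.1249 = 7.898 + 0.05772 = 7.956 mg/L.
DO = C_s − D = 10.9 − 7.956 = 2.944 mg/L.

DO ≈ 2.94 mg/L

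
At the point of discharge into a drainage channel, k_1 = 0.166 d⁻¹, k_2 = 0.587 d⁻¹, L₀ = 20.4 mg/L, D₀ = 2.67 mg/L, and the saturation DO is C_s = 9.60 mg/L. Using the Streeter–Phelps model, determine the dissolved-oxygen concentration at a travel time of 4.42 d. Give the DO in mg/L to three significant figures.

DO ≈ 6.14 mg/L

k_1 L₀/(k_2−k_1) = 0.166×20.4/(0.587−0.166) = 3.386/0.4210 = 8.044 mg/L.
e^(−k_1 t) = e^(−0.166×4.420) = 0.4801; e^(−k_2 t) = e^(−0.587×4.420) = 0.07468.
D = 8.044 × (0.4801 − 0.07468) + 2.67 × 0.07468 = 3.261 + 0.1994 = 3.461 mg/L.
DO = C_s − D = 9.60 − 3.461 = 6.139 mg/L.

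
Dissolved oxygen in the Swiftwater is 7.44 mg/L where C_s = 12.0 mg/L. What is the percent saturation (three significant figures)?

% saturation = C/C_s × 100 = 7.44/12.0 × 100 = 62.0 %.

62.0 % saturation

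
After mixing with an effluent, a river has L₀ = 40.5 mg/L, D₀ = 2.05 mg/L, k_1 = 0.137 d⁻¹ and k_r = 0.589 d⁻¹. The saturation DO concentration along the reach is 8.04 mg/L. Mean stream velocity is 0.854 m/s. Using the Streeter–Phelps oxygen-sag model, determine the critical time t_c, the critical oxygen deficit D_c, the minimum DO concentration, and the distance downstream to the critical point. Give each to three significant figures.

At the critical point dD/dt = 0, so k_1 L₀ e^(−k_1 t) = k_r D. Substituting D(t) from the Streeter–Phelps equation and solving for t gives
t_c = ln[(k_r/k_1)(1 − D₀(k_r−k_1)/(k_1 L₀))] / (k_r−k_1).
Here k_r−k_1 = 0.4520 d⁻¹ and 1 − D₀(k_r−k_1)/(k_1 L₀) = 1 − 2.05×0.4520/(0.137×40.5) = 0.8330, so
t_c = ln(4.299 × 0.8330) / 0.4520 = 1.276 / 0.4520 = 2.822 d.
D_c = (k_1/k_r) L₀ e^(−k_1 t_c) = (0.137/0.589) × 40.5 × e^(−0.137×2.822) = 0.2326 × 40.5 × 0.6793 = 6.399 mg/L.
Minimum DO = C_s − D_c = 8.04 − 6.399 = 1.641 mg/L.
x_c = v t_c = 0.854 m/s × 2.822 d × 86400 s/d = 208300 m ≈ 208 km.

t_c ≈ 2.82 d; D_c ≈ 6.40 mg/L; min DO ≈ 1.64 mg/L; x_c ≈ 208 km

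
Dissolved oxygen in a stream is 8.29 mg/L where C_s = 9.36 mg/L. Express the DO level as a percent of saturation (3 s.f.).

88.6 % saturation

% saturation = C/C_s × 100 = 8.29/9.36 × 100 = 88.6 %.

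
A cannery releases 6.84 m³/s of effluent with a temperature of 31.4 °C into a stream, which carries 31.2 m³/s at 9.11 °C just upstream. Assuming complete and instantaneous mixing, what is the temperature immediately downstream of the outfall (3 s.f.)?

13.1 °C

Flow-weighted mixing: C = (Q_r C_r + Q_w C_w)/(Q_r + Q_w)
= (31.2×9.11 + 6.84×31.4)/(31.2 + 6.84) = 499.0/38.04 = 13.12 °C.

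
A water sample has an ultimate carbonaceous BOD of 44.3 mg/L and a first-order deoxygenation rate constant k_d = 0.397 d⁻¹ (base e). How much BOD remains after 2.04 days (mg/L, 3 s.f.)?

L ≈ 19.7 mg/L

L_t = L₀ e^(−k_d t) = 44.3 × e^(−0.397×2.04) = 44.3 × 0.4449 = 19.71 mg/L.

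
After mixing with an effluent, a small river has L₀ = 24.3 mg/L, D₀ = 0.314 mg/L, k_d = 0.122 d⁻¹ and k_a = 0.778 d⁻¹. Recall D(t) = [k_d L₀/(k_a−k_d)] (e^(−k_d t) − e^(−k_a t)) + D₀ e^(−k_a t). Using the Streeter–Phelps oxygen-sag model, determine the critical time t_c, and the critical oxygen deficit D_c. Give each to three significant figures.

t_c = [1/(k_a−k_d)] ln[(k_a/k_d)(1 − D₀(k_a−k_d)/(k_d L₀))]
= [1/(0.778−0.122)] ln[(0.778/0.122)(1 − 0.314×0.6560/(0.122×24.3))]
= (1/0.6560) ln[6.377 × 0.9305] = 1.524 × ln(5.934) = 1.524 × 1.781 = 2.714 d.
D_c = (k_d/k_a) L₀ e^(−k_d t_c) = (0.122/0.778) × 24.3 × e^(−0.122×2.714) = 0.1568 × 24.3 × 0.7181 = 2.736 mg/L.

t_c ≈ 2.71 d; D_c ≈ 2.74 mg/L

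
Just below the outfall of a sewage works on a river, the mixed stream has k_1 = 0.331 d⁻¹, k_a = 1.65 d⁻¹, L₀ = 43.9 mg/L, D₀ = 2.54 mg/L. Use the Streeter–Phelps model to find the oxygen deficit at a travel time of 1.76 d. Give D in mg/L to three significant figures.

k_1 L₀/(k_a−k_1) = 0.331×43.9/(1.65−0.331) = 14.53/1.319 = 11.02 mg/L.
e^(−k_1 t) = e^(−0.331×1.760) = 0.5585; e^(−k_a t) = e^(−1.65×1.760) = 0.05480.
D = 11.02 × (0.5585 − 0.05480) + 2.54 × 0.05480 = 5.549 + 0.1392 = 5.688 mg/L.

D ≈ 5.69 mg/L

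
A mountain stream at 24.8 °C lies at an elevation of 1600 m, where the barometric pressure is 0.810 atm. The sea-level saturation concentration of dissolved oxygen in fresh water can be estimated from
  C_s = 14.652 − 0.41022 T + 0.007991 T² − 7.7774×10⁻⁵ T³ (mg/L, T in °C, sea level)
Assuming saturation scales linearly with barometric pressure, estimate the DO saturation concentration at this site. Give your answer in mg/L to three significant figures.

C_s ≈ 6.65 mg/L

At sea level: C_s = 14.652 − 0.41022×24.8 + 0.007991×24.8² − 7.7774×10⁻⁵×24.8³ = 8.207 mg/L.
Pressure correction: C_s' = 8.207 × 0.810 = 6.648 mg/L.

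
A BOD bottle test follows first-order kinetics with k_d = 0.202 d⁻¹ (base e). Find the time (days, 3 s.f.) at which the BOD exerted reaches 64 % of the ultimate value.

t ≈ 5.06 d

y/L₀ = 1 − e^(−k_d t) = 0.64 ⇒ e^(−k_d t) = 0.360
t = −ln(0.360) / 0.202 = 1.022 / 0.202 = 5.058 d.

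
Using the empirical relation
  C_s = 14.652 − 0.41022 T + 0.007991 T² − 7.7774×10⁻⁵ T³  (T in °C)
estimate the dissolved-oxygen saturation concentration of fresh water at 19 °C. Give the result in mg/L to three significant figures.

C_s = 14.652 − 0.41022×19 + 0.007991×19² − 7.7774×10⁻⁵×19³ = 9.209 mg/L.

C_s ≈ 9.21 mg/L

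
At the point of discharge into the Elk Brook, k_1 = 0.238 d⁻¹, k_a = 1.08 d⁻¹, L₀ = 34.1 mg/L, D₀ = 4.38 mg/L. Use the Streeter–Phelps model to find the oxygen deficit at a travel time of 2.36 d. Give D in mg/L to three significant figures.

k_1 L₀/(k_a−k_1) = 0.238×34.1/(1.08−0.238) = 8.116/0.8420 = 9.639 mg/L.
e^(−k_1 t) = e^(−0.238×2.360) = 0.5703; e^(−k_a t) = e^(−1.08×2.360) = 0.07818.
D = 9.639 × (0.5703 − 0.07818) + 4.38 × 0.07818 = 4.743 + 0.3424 = 5.085 mg/L.

D ≈ 5.09 mg/L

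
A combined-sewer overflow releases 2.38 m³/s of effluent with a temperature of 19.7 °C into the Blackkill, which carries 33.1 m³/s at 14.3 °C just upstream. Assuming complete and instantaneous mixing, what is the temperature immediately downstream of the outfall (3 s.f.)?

Flow-weighted mixing: C = (Q_r C_r + Q_w C_w)/(Q_r + Q_w)
= (33.1×14.3 + 2.38×19.7)/(33.1 + 2.38) = 520.2/35.48 = 14.66 °C.

14.7 °C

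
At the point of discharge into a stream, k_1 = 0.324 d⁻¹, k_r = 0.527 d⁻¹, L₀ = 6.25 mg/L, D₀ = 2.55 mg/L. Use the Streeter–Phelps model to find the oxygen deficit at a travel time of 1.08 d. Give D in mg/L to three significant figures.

k_1 L₀/(k_r−k_1) = 0.324×6.25/(0.527−0.324) = 2.025/0.2030 = 9.975 mg/L.
e^(−k_1 t) = e^(−0.324×1.080) = 0.7047; e^(−k_r t) = e^(−0.527×1.080) = 0.5660.
D = 9.975 × (0.7047 − 0.5660) + 2.55 × 0.5660 = 1.384 + 1.443 = 2.827 mg/L.

D ≈ 2.83 mg/L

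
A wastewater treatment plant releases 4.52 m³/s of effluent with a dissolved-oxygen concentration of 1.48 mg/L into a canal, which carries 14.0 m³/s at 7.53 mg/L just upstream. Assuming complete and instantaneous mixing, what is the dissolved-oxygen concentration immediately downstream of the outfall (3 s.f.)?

6.05 mg/L

Flow-weighted mixing: C = (Q_r C_r + Q_w C_w)/(Q_r + Q_w)
= (14.0×7.53 + 4.52×1.48)/(14.0 + 4.52) = 112.1/18.52 = 6.053 mg/L.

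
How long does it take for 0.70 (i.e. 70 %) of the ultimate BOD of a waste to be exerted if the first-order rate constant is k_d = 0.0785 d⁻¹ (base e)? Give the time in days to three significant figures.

y/L₀ = 1 − e^(−k_d t) = 0.70 ⇒ e^(−k_d t) = 0.300
t = −ln(0.300) / 0.0785 = 1.204 / 0.0785 = 15.34 d.

t ≈ 15.3 d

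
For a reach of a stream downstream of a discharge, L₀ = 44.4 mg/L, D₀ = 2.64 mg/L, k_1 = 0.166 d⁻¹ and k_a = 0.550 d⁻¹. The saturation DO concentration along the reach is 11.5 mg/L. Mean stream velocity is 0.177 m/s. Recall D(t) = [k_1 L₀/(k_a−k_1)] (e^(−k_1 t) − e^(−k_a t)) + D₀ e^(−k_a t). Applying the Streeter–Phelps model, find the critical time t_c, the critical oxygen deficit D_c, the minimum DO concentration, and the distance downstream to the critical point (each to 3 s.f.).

At the critical point dD/dt = 0, so k_1 L₀ e^(−k_1 t) = k_a D. Substituting D(t) from the Streeter–Phelps equation and solving for t gives
t_c = ln[(k_a/k_1)(1 − D₀(k_a−k_1)/(k_1 L₀))] / (k_a−k_1).
Here k_a−k_1 = 0.3840 d⁻¹ and 1 − D₀(k_a−k_1)/(k_1 L₀) = 1 − 2.64×0.3840/(0.166×44.4) = 0.8625, so
t_c = ln(3.313 × 0.8625) / 0.3840 = 1.050 / 0.3840 = 2.734 d.
D_c = (k_1/k_a) L₀ e^(−k_1 t_c) = (0.166/0.550) × 44.4 × e^(−0.166×2.734) = 0.3018 × 44.4 × 0.6352 = 8.512 mg/L.
Minimum DO = C_s − D_c = 11.5 − 8.512 = 2.988 mg/L.
x_c = v t_c = 0.177 m/s × 2.734 d × 86400 s/d = 41810 m ≈ 41.8 km.

t_c ≈ 2.73 d; D_c ≈ 8.51 mg/L; min DO ≈ 2.99 mg/L; x_c ≈ 41.8 km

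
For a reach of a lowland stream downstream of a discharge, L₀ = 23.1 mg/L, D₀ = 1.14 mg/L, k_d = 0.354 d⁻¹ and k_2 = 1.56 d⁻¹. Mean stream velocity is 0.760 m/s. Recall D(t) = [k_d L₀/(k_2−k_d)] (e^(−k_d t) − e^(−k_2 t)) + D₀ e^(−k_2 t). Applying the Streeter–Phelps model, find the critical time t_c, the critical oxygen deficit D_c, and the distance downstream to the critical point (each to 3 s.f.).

t_c ≈ 1.08 d; D_c ≈ 3.58 mg/L; x_c ≈ 70.7 km

With k_2/k_d = 4.407 and 1 − D₀(k_2−k_d)/(k_d L₀) = 0.8319,
t_c = ln(4.407 × 0.8319) / (1.56 − 0.354) = ln(3.666) / 1.206 = 1.299/1.206 = 1.077 d.
L(t_c) = L₀ e^(−k_d t_c) = 23.1 × 0.6830 = 15.78 mg/L, and at the critical point k_2 D_c = k_d L, so D_c = (0.354/1.56) × 15.78 = 3.580 mg/L.
x_c = v t_c = 0.760 m/s × 1.077 d × 86400 s/d = 70730 m ≈ 70.7 km.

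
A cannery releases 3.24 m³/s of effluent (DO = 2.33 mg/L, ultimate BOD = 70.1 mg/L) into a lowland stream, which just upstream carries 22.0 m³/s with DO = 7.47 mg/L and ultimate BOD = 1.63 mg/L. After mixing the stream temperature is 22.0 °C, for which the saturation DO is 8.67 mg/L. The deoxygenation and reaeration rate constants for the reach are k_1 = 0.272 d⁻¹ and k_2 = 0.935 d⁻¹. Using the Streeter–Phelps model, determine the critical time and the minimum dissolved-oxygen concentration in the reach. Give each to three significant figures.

t_c ≈ 1.00 d; minimum DO ≈ 6.36 mg/L

Mixed DO = (22.0×7.47 + 3.24×2.33)/(22.0+3.24) = 171.9/25.24 = 6.810 mg/L.
Mixed L₀ = (22.0×1.63 + 3.24×70.1)/(25.24) = 263.0/25.24 = 10.42 mg/L.
Initial deficit D₀ = C_s − DO₀ = 8.67 − 6.810 = 1.860 mg/L.
t_c = (1/0.6630) ln[(0.935/0.272)(1 − 1.860×0.6630/(0.272×10.42))] = 1.508 × ln(1.942) = 1.001 d.
D_c = (0.272/0.935) × 10.42 × e^(−0.272×1.001) = 0.2909 × 10.42 × 0.7616 = 2.309 mg/L.
Minimum DO = 8.67 − 2.309 = 6.361 mg/L.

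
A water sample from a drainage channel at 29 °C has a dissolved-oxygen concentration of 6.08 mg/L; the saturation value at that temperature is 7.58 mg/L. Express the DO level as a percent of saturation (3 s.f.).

% saturation = C/C_s × 100 = 6.08/7.58 × 100 = 80.2 %.

80.2 % saturation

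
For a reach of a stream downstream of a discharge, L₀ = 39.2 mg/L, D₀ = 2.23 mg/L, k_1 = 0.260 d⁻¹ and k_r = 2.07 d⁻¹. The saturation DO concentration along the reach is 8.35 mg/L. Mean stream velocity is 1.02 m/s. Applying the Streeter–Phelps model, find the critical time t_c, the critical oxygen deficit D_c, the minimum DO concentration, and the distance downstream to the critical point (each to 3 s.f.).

t_c = [1/(k_r−k_1)] ln[(k_r/k_1)(1 − D₀(k_r−k_1)/(k_1 L₀))]
= [1/(2.07−0.260)] ln[(2.07/0.260)(1 − 2.23×1.810/(0.260×39.2))]
= (1/1.810) ln[7.962 × 0.6040] = 0.5525 × ln(4.809) = 0.5525 × 1.570 = 0.8676 d.
D_c = (k_1/k_r) L₀ e^(−k_1 t_c) = (0.260/2.07) × 39.2 × e^(−0.260×0.8676) = 0.1256 × 39.2 × 0.7981 = 3.929 mg/L.
Minimum DO = C_s − D_c = 8.35 − 3.929 = 4.421 mg/L.
x_c = v t_c = 1.02 m/s × 0.8676 d × 86400 s/d = 76460 m ≈ 76.5 km.

t_c ≈ 0.868 d; D_c ≈ 3.93 mg/L; min DO ≈ 4.42 mg/L; x_c ≈ 76.5 km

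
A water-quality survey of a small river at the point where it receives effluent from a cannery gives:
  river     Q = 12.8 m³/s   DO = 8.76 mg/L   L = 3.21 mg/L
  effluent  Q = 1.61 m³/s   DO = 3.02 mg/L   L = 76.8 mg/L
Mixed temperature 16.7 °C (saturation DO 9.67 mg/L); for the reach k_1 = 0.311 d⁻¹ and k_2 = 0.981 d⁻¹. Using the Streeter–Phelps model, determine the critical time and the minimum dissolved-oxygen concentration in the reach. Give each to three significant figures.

Mixed DO = (12.8×8.76 + 1.61×3.02)/(12.8+1.61) = 117.0/14.41 = 8.119 mg/L.
Mixed L₀ = (12.8×3.21 + 1.61×76.8)/(14.41) = 164.7/14.41 = 11.43 mg/L.
Initial deficit D₀ = C_s − DO₀ = 9.67 − 8.119 = 1.551 mg/L.
t_c = (1/0.6700) ln[(0.981/0.311)(1 − 1.551×0.6700/(0.311×11.43))] = 1.493 × ln(2.232) = 1.198 d.
D_c = (0.311/0.981) × 11.43 × e^(−0.311×1.198) = 0.3170 × 11.43 × 0.6889 = 2.497 mg/L.
Minimum DO = 9.67 − 2.497 = 7.173 mg/L.

t_c ≈ 1.20 d; minimum DO ≈ 7.17 mg/L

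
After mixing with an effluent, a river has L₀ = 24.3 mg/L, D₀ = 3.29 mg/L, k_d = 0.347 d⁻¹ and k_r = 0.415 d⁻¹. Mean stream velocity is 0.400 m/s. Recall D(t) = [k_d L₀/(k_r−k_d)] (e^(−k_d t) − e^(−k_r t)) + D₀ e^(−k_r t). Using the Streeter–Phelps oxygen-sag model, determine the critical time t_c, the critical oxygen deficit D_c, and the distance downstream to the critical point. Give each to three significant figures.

t_c ≈ 2.24 d; D_c ≈ 9.35 mg/L; x_c ≈ 77.3 km

With k_r/k_d = 1.196 and 1 − D₀(k_r−k_d)/(k_d L₀) = 0.9735,
t_c = ln(1.196 × 0.9735) / (0.415 − 0.347) = ln(1.164) / 0.06800 = 0.1521/0.06800 = 2.236 d.
L(t_c) = L₀ e^(−k_d t_c) = 24.3 × 0.4603 = 11.18 mg/L, and at the critical point k_r D_c = k_d L, so D_c = (0.347/0.415) × 11.18 = 9.352 mg/L.
x_c = v t_c = 0.400 m/s × 2.236 d × 86400 s/d = 77280 m ≈ 77.3 km.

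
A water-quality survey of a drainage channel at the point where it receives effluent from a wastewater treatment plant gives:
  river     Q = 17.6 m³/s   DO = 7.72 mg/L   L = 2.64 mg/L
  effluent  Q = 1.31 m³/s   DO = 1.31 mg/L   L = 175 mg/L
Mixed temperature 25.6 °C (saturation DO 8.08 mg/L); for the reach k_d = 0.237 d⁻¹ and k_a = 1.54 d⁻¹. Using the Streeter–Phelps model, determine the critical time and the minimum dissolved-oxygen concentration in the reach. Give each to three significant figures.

t_c ≈ 1.16 d; minimum DO ≈ 6.38 mg/L

Mixed DO = (17.6×7.72 + 1.31×1.31)/(17.6+1.31) = 137.6/18.91 = 7.276 mg/L.
Mixed L₀ = (17.6×2.64 + 1.31×175)/(18.91) = 275.7/18.91 = 14.58 mg/L.
Initial deficit D₀ = C_s − DO₀ = 8.08 − 7.276 = 0.8041 mg/L.
t_c = (1/1.303) ln[(1.54/0.237)(1 − 0.8041×1.303/(0.237×14.58))] = 0.7675 × ln(4.528) = 1.159 d.
D_c = (0.237/1.54) × 14.58 × e^(−0.237×1.159) = 0.1539 × 14.58 × 0.7598 = 1.705 mg/L.
Minimum DO = 8.08 − 1.705 = 6.375 mg/L.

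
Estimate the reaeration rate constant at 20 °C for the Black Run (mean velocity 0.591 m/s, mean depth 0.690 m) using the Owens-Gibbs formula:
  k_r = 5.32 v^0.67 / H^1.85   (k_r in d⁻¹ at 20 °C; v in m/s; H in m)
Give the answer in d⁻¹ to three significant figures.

k_r = 5.32 × 0.591^0.67 / 0.690^1.85 = 5.32 × 0.7030 / 0.5034 = 7.430 d⁻¹.

k_r ≈ 7.43 d⁻¹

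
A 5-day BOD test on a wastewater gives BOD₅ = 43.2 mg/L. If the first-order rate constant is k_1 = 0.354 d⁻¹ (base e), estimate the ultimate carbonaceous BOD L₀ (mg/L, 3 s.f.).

BOD₅ = L₀(1 − e^(−5k_1)) ⇒ L₀ = BOD₅ / (1 − e^(−5×0.354))
= 43.2 / (1 − 0.1703) = 43.2 / 0.8297 = 52.07 mg/L.

L₀ ≈ 52.1 mg/L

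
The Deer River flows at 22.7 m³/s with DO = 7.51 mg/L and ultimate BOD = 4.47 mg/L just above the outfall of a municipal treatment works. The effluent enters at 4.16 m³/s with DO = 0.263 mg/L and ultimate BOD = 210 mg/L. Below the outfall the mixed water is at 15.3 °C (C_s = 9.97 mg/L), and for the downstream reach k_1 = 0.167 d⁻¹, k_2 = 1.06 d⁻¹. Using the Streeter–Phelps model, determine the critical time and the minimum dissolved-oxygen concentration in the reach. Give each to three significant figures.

t_c ≈ 1.23 d; minimum DO ≈ 5.31 mg/L

Mixed DO = (22.7×7.51 + 4.16×0.263)/(22.7+4.16) = 171.6/26.86 = 6.388 mg/L.
Mixed L₀ = (22.7×4.47 + 4.16×210)/(26.86) = 975.1/26.86 = 36.30 mg/L.
Initial deficit D₀ = C_s − DO₀ = 9.97 − 6.388 = 3.582 mg/L.
t_c = (1/0.8930) ln[(1.06/0.167)(1 − 3.582×0.8930/(0.167×36.30))] = 1.120 × ln(2.998) = 1.229 d.
D_c = (0.167/1.06) × 36.30 × e^(−0.167×1.229) = 0.1575 × 36.30 × 0.8144 = 4.658 mg/L.
Minimum DO = 9.97 − 4.658 = 5.312 mg/L.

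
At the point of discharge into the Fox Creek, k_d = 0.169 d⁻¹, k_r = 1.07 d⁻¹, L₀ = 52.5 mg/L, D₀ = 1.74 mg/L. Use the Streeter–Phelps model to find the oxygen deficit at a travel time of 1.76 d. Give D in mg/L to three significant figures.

D ≈ 6.08 mg/L

k_d L₀/(k_r−k_d) = 0.169×52.5/(1.07−0.169) = 8.873/0.9010 = 9.847 mg/L.
e^(−k_d t) = e^(−0.169×1.760) = 0.7427; e^(−k_r t) = e^(−1.07×1.760) = 0.1521.
D = 9.847 × (0.7427 − 0.1521) + 1.74 × 0.1521 = 5.816 + 0.2647 = 6.081 mg/L.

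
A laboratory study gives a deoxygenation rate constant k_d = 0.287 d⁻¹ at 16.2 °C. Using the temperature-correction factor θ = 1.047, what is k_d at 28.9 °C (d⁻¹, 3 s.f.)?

k_d(T₂) = k_d(T₁) · θ^(T₂−T₁) = 0.287 × 1.047^(28.9−16.2)
= 0.287 × 1.047^12.7 = 0.287 × 1.792 = 0.5143 d⁻¹.

k_d ≈ 0.514 d⁻¹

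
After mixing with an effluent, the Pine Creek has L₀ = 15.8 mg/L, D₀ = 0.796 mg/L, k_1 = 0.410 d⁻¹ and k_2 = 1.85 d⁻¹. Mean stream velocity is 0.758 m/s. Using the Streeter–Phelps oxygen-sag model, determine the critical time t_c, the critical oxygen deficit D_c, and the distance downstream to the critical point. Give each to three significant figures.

At the critical point dD/dt = 0, so k_1 L₀ e^(−k_1 t) = k_2 D. Substituting D(t) from the Streeter–Phelps equation and solving for t gives
t_c = ln[(k_2/k_1)(1 − D₀(k_2−k_1)/(k_1 L₀))] / (k_2−k_1).
Here k_2−k_1 = 1.440 d⁻¹ and 1 − D₀(k_2−k_1)/(k_1 L₀) = 1 − 0.796×1.440/(0.410×15.8) = 0.8231, so
t_c = ln(4.512 × 0.8231) / 1.440 = 1.312 / 1.440 = 0.9111 d.
D_c = (k_1/k_2) L₀ e^(−k_1 t_c) = (0.410/1.85) × 15.8 × e^(−0.410×0.9111) = 0.2216 × 15.8 × 0.6883 = 2.410 mg/L.
x_c = v t_c = 0.758 m/s × 0.9111 d × 86400 s/d = 59670 m ≈ 59.7 km.

t_c ≈ 0.911 d; D_c ≈ 2.41 mg/L; x_c ≈ 59.7 km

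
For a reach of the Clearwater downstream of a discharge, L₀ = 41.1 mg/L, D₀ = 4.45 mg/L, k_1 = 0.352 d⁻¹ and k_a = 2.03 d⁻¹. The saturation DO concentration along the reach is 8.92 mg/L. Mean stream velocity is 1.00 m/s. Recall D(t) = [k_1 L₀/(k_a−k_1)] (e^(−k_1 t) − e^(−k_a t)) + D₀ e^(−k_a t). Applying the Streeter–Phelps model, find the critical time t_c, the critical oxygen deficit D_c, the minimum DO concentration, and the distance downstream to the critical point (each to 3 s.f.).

t_c ≈ 0.612 d; D_c ≈ 5.75 mg/L; min DO ≈ 3.17 mg/L; x_c ≈ 52.8 km

At the critical point dD/dt = 0, so k_1 L₀ e^(−k_1 t) = k_a D. Substituting D(t) from the Streeter–Phelps equation and solving for t gives
t_c = ln[(k_a/k_1)(1 − D₀(k_a−k_1)/(k_1 L₀))] / (k_a−k_1).
Here k_a−k_1 = 1.678 d⁻¹ and 1 − D₀(k_a−k_1)/(k_1 L₀) = 1 − 4.45×1.678/(0.352×41.1) = 0.4839, so
t_c = ln(5.767 × 0.4839) / 1.678 = 1.026 / 1.678 = 0.6116 d.
D_c = (k_1/k_a) L₀ e^(−k_1 t_c) = (0.352/2.03) × 41.1 × e^(−0.352×0.6116) = 0.1734 × 41.1 × 0.8063 = 5.746 mg/L.
Minimum DO = C_s − D_c = 8.92 − 5.746 = 3.174 mg/L.
x_c = v t_c = 1.00 m/s × 0.6116 d × 86400 s/d = 52840 m ≈ 52.8 km.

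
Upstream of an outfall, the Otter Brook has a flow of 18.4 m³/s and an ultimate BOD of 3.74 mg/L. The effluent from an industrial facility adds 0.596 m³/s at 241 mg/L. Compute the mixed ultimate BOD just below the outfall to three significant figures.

Flow-weighted mixing: C = (Q_r C_r + Q_w C_w)/(Q_r + Q_w)
= (18.4×3.74 + 0.596×241)/(18.4 + 0.596) = 212.5/19.00 = 11.18 mg/L.

11.2 mg/L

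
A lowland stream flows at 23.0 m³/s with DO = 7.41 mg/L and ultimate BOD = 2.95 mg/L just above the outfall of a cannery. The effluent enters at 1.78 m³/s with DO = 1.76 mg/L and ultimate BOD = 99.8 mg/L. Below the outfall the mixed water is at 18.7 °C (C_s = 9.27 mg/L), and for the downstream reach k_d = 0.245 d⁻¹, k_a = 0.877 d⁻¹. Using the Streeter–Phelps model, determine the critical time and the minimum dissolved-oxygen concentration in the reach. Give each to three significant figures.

t_c ≈ 0.607 d; minimum DO ≈ 6.88 mg/L

Mixed DO = (23.0×7.41 + 1.78×1.76)/(23.0+1.78) = 173.6/24.78 = 7.004 mg/L.
Mixed L₀ = (23.0×2.95 + 1.78×99.8)/(24.78) = 245.5/24.78 = 9.907 mg/L.
Initial deficit D₀ = C_s − DO₀ = 9.27 − 7.004 = 2.266 mg/L.
t_c = (1/0.6320) ln[(0.877/0.245)(1 − 2.266×0.6320/(0.245×9.907))] = 1.582 × ln(1.468) = 0.6071 d.
D_c = (0.245/0.877) × 9.907 × e^(−0.245×0.6071) = 0.2794 × 9.907 × 0.8618 = 2.385 mg/L.
Minimum DO = 9.27 − 2.385 = 6.885 mg/L.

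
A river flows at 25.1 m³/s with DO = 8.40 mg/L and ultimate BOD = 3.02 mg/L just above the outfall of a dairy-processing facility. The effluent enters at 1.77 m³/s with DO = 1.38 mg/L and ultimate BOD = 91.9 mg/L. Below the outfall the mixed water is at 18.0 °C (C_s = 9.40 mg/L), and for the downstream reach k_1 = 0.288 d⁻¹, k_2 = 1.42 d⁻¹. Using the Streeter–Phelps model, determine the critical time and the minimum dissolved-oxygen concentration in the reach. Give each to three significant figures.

t_c ≈ 0.488 d; minimum DO ≈ 7.84 mg/L

Mixed DO = (25.1×8.40 + 1.77×1.38)/(25.1+1.77) = 213.3/26.87 = 7.938 mg/L.
Mixed L₀ = (25.1×3.02 + 1.77×91.9)/(26.87) = 238.5/26.87 = 8.875 mg/L.
Initial deficit D₀ = C_s − DO₀ = 9.40 − 7.938 = 1.462 mg/L.
t_c = (1/1.132) ln[(1.42/0.288)(1 − 1.462×1.132/(0.288×8.875))] = 0.8834 × ln(1.737) = 0.4878 d.
D_c = (0.288/1.42) × 8.875 × e^(−0.288×0.4878) = 0.2028 × 8.875 × 0.8689 = 1.564 mg/L.
Minimum DO = 9.40 − 1.564 = 7.836 mg/L.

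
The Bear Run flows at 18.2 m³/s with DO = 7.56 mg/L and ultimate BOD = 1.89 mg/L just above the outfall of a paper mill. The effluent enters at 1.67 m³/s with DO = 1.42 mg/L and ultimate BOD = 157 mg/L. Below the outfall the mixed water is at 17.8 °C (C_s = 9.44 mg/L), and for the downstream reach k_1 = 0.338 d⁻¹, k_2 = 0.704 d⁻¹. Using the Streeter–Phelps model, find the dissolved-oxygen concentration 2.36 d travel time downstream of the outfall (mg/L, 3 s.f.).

DO ≈ 5.39 mg/L

Mixed DO = (18.2×7.56 + 1.67×1.42)/(18.2+1.67) = 140.0/19.87 = 7.044 mg/L.
Mixed L₀ = (18.2×1.89 + 1.67×157)/(19.87) = 296.6/19.87 = 14.93 mg/L.
Initial deficit D₀ = C_s − DO₀ = 9.44 − 7.044 = 2.396 mg/L.
D(2.36) = [0.338×14.93/(0.704−0.338)](e^(−0.338×2.36) − e^(−0.704×2.36)) + 2.396 e^(−0.704×2.36)
= 13.78 × (0.4504 − 0.1899) + 2.396 × 0.1899 = 4.046 mg/L.
DO = 9.44 − 4.046 = 5.394 mg/L.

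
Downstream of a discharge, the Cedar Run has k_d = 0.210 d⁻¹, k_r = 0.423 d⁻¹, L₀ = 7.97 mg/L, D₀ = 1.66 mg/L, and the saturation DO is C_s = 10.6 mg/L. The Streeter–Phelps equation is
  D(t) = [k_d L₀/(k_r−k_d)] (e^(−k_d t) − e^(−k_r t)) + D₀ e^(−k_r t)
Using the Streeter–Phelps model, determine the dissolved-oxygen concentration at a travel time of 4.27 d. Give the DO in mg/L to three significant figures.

DO ≈ 8.41 mg/L

k_d L₀/(k_r−k_d) = 0.210×7.97/(0.423−0.210) = 1.674/0.2130 = 7.858 mg/L.
e^(−k_d t) = e^(−0.210×4.270) = 0.4079; e^(−k_r t) = e^(−0.423×4.270) = 0.1643.
D = 7.858 × (0.4079 − 0.1643) + 1.66 × 0.1643 = 1.914 + 0.2727 = 2.187 mg/L.
DO = C_s − D = 10.6 − 2.187 = 8.413 mg/L.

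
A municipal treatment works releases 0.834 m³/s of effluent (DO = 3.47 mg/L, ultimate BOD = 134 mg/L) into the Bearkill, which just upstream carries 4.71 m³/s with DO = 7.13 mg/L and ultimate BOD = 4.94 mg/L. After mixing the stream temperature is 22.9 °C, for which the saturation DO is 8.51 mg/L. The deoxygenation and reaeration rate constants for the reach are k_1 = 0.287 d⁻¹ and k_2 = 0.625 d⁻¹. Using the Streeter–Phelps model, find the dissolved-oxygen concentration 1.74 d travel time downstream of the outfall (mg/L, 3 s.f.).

Mixed DO = (4.71×7.13 + 0.834×3.47)/(4.71+0.834) = 36.48/5.544 = 6.579 mg/L.
Mixed L₀ = (4.71×4.94 + 0.834×134)/(5.544) = 135.0/5.544 = 24.35 mg/L.
Initial deficit D₀ = C_s − DO₀ = 8.51 − 6.579 = 1.931 mg/L.
D(1.74) = [0.287×24.35/(0.625−0.287)](e^(−0.287×1.74) − e^(−0.625×1.74)) + 1.931 e^(−0.625×1.74)
= 20.68 × (0.6069 − 0.3371) + 1.931 × 0.3371 = 6.231 mg/L.
DO = 8.51 − 6.231 = 2.279 mg/L.

DO ≈ 2.28 mg/L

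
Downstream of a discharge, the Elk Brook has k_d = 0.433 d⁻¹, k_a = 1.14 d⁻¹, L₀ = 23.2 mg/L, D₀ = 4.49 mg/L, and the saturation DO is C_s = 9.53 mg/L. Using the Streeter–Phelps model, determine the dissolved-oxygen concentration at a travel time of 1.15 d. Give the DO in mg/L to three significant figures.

k_d L₀/(k_a−k_d) = 0.433×23.2/(1.14−0.433) = 10.05/0.7070 = 14.21 mg/L.
e^(−k_d t) = e^(−0.433×1.150) = 0.6078; e^(−k_a t) = e^(−1.14×1.150) = 0.2696.
D = 14.21 × (0.6078 − 0.2696) + 4.49 × 0.2696 = 4.806 + 1.210 = 6.016 mg/L.
DO = C_s − D = 9.53 − 6.016 = 3.514 mg/L.

DO ≈ 3.51 mg/L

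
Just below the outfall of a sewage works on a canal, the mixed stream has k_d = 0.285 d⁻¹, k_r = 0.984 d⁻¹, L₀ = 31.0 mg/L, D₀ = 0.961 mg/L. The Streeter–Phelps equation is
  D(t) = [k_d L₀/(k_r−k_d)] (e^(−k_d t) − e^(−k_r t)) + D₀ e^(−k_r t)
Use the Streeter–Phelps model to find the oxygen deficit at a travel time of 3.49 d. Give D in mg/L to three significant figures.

D ≈ 4.30 mg/L

k_d L₀/(k_r−k_d) = 0.285×31.0/(0.984−0.285) = 8.835/0.6990 = 12.64 mg/L.
e^(−k_d t) = e^(−0.285×3.490) = 0.3699; e^(−k_r t) = e^(−0.984×3.490) = 0.03225.
D = 12.64 × (0.3699 − 0.03225) + 0.961 × 0.03225 = 4.267 + 0.03099 = 4.298 mg/L.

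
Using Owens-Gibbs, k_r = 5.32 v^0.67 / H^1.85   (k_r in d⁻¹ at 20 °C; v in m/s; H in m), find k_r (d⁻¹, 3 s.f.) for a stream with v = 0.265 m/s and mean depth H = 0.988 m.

k_r ≈ 2.23 d⁻¹

k_r = 5.32 × 0.265^0.67 / 0.988^1.85 = 5.32 × 0.4107 / 0.9779 = 2.235 d⁻¹.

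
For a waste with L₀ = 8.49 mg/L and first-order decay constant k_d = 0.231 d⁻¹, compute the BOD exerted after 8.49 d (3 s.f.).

y ≈ 7.30 mg/L

y_t = L₀(1 − e^(−k_d t)) = 8.49 × (1 − e^(−0.231×8.49))
= 8.49 × (1 − 0.1407) = 8.49 × 0.8593 = 7.296 mg/L.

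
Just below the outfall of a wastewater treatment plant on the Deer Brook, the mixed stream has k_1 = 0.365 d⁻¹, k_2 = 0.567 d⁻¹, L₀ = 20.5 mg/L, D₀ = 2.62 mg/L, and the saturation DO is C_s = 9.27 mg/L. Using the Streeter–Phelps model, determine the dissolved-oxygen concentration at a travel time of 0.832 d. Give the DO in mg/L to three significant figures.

k_1 L₀/(k_2−k_1) = 0.365×20.5/(0.567−0.365) = 7.482/0.2020 = 37.04 mg/L.
e^(−k_1 t) = e^(−0.365×0.8320) = 0.7381; e^(−k_2 t) = e^(−0.567×0.8320) = 0.6239.
D = 37.04 × (0.7381 − 0.6239) + 2.62 × 0.6239 = 4.230 + 1.635 = 5.864 mg/L.
DO = C_s − D = 9.27 − 5.864 = 3.406 mg/L.

DO ≈ 3.41 mg/L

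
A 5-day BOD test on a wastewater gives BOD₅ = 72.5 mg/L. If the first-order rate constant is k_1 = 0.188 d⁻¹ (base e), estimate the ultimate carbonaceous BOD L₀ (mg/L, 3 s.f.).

L₀ ≈ 119 mg/L

BOD₅ = L₀(1 − e^(−5k_1)) ⇒ L₀ = BOD₅ / (1 − e^(−5×0.188))
= 72.5 / (1 − 0.3906) = 72.5 / 0.6094 = 119.0 mg/L.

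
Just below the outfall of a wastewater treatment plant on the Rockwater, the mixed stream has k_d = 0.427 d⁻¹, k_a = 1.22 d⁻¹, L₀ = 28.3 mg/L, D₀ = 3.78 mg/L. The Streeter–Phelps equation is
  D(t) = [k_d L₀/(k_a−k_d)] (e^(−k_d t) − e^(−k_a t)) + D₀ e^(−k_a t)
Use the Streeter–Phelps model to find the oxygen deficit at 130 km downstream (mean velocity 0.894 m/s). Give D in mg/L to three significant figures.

Travel time t = x/v = 130 km / (0.894 m/s) = 130000 m / 0.894 m/s = 145400 s = 1.683 d.
k_d L₀/(k_a−k_d) = 0.427×28.3/(1.22−0.427) = 12.08/0.7930 = 15.24 mg/L.
e^(−k_d t) = e^(−0.427×1.683) = 0.4874; e^(−k_a t) = e^(−1.22×1.683) = 0.1283.
D = 15.24 × (0.4874 − 0.1283) + 3.78 × 0.1283 = 5.472 + 0.4850 = 5.957 mg/L.

D ≈ 5.96 mg/L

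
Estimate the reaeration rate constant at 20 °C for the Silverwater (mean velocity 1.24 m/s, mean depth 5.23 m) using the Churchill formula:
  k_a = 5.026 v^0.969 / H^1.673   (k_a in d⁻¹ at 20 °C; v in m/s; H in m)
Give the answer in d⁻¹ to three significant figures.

k_a = 5.026 × 1.24^0.969 / 5.23^1.673 = 5.026 × 1.232 / 15.92 = 0.3888 d⁻¹.

k_a ≈ 0.389 d⁻¹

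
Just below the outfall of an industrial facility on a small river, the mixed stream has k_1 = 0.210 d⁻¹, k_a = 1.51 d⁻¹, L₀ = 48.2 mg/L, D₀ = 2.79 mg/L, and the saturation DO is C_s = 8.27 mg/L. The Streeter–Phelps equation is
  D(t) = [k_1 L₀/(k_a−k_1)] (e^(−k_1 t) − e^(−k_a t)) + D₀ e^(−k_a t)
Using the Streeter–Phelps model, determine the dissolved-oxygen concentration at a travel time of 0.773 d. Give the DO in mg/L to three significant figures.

DO ≈ 3.21 mg/L

k_1 L₀/(k_a−k_1) = 0.210×48.2/(1.51−0.210) = 10.12/1.300 = 7.786 mg/L.
e^(−k_1 t) = e^(−0.210×0.7730) = 0.8502; e^(−k_a t) = e^(−1.51×0.7730) = 0.3112.
D = 7.786 × (0.8502 − 0.3112) + 2.79 × 0.3112 = 4.196 + 0.8683 = 5.065 mg/L.
DO = C_s − D = 8.27 − 5.065 = 3.205 mg/L.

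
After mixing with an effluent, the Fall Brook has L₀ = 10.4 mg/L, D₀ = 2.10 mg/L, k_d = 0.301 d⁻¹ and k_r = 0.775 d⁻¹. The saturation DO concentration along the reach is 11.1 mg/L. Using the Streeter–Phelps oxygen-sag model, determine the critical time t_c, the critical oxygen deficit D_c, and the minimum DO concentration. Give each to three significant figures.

t_c ≈ 1.19 d; D_c ≈ 2.82 mg/L; min DO ≈ 8.28 mg/L

With k_r/k_d = 2.575 and 1 − D₀(k_r−k_d)/(k_d L₀) = 0.6820,
t_c = ln(2.575 × 0.6820) / (0.775 − 0.301) = ln(1.756) / 0.4740 = 0.5631/0.4740 = 1.188 d.
L(t_c) = L₀ e^(−k_d t_c) = 10.4 × 0.6994 = 7.274 mg/L, and at the critical point k_r D_c = k_d L, so D_c = (0.301/0.775) × 7.274 = 2.825 mg/L.
Minimum DO = C_s − D_c = 11.1 − 2.825 = 8.275 mg/L.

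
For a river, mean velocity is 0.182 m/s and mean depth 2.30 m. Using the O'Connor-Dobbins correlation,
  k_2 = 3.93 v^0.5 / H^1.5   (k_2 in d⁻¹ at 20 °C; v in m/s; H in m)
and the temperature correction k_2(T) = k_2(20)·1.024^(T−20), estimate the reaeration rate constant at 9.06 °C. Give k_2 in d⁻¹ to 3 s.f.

k_2 ≈ 0.371 d⁻¹

k_2(20) = 3.93 × 0.182^0.5 / 2.30^1.5 = 3.93 × 0.4266 / 3.488 = 0.4807 d⁻¹.
k_2(9.06) = 0.4807 × 1.024^(9.06−20) = 0.4807 × 0.7715 = 0.3708 d⁻¹.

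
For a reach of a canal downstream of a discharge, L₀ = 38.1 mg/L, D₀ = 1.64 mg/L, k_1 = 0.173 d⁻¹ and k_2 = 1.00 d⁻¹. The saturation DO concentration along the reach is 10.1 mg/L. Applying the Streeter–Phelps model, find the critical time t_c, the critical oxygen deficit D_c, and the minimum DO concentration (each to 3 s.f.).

With k_2/k_1 = 5.780 and 1 − D₀(k_2−k_1)/(k_1 L₀) = 0.7942,
t_c = ln(5.780 × 0.7942) / (1.00 − 0.173) = ln(4.591) / 0.8270 = 1.524/0.8270 = 1.843 d.
D_c = (k_1/k_2) L₀ e^(−k_1 t_c) = (0.173/1.00) × 38.1 × e^(−0.173×1.843) = 0.1730 × 38.1 × 0.7270 = 4.792 mg/L.
Minimum DO = C_s − D_c = 10.1 − 4.792 = 5.308 mg/L.

t_c ≈ 1.84 d; D_c ≈ 4.79 mg/L; min DO ≈ 5.31 mg/L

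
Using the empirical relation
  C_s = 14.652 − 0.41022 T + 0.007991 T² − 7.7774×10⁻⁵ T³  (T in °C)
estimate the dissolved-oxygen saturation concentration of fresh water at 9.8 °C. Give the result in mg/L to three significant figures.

C_s = 14.652 − 0.41022×9.8 + 0.007991×9.8² − 7.7774×10⁻⁵×9.8³ = 11.33 mg/L.

C_s ≈ 11.3 mg/L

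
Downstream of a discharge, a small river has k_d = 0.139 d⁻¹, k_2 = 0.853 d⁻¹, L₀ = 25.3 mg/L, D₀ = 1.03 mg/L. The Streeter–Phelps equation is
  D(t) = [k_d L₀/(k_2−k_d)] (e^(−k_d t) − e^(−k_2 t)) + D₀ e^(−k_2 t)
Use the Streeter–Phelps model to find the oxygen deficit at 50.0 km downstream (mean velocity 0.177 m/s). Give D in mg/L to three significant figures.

Travel time t = x/v = 50.0 km / (0.177 m/s) = 50000 m / 0.177 m/s = 282500 s = 3.270 d.
k_d L₀/(k_2−k_d) = 0.139×25.3/(0.853−0.139) = 3.517/0.7140 = 4.925 mg/L.
e^(−k_d t) = e^(−0.139×3.270) = 0.6348; e^(−k_2 t) = e^(−0.853×3.270) = 0.06149.
D = 4.925 × (0.6348 − 0.06149) + 1.03 × 0.06149 = 2.824 + 0.06333 = 2.887 mg/L.

D ≈ 2.89 mg/L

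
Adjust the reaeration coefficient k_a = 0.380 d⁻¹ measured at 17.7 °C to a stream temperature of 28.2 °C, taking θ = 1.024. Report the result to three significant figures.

k_a(T₂) = k_a(T₁) · θ^(T₂−T₁) = 0.380 × 1.024^(28.2−17.7)
= 0.380 × 1.024^10.5 = 0.380 × 1.283 = 0.4875 d⁻¹.

k_a ≈ 0.487 d⁻¹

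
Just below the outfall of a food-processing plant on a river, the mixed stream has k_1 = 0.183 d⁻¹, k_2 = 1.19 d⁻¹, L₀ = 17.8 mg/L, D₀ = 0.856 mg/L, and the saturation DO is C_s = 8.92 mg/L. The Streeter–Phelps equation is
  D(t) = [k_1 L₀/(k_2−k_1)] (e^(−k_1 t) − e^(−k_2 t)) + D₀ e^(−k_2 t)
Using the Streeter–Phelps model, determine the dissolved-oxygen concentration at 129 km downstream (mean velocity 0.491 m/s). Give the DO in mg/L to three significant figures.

DO ≈ 7.13 mg/L

Travel time t = x/v = 129 km / (0.491 m/s) = 129000 m / 0.491 m/s = 262700 s = 3.041 d.
k_1 L₀/(k_2−k_1) = 0.183×17.8/(1.19−0.183) = 3.257/1.007 = 3.235 mg/L.
e^(−k_1 t) = e^(−0.183×3.041) = 0.5732; e^(−k_2 t) = e^(−1.19×3.041) = 0.02682.
D = 3.235 × (0.5732 − 0.02682) + 0.856 × 0.02682 = 1.767 + 0.02296 = 1.790 mg/L.
DO = C_s − D = 8.92 − 1.790 = 7.130 mg/L.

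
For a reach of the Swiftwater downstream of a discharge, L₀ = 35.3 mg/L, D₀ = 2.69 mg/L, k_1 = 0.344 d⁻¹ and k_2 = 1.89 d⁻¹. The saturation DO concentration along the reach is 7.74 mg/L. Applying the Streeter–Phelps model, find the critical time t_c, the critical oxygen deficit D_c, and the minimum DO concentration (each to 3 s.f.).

At the critical point dD/dt = 0, so k_1 L₀ e^(−k_1 t) = k_2 D. Substituting D(t) from the Streeter–Phelps equation and solving for t gives
t_c = ln[(k_2/k_1)(1 − D₀(k_2−k_1)/(k_1 L₀))] / (k_2−k_1).
Here k_2−k_1 = 1.546 d⁻¹ and 1 − D₀(k_2−k_1)/(k_1 L₀) = 1 − 2.69×1.546/(0.344×35.3) = 0.6575, so
t_c = ln(5.494 × 0.6575) / 1.546 = 1.284 / 1.546 = 0.8308 d.
D_c = (k_1/k_2) L₀ e^(−k_1 t_c) = (0.344/1.89) × 35.3 × e^(−0.344×0.8308) = 0.1820 × 35.3 × 0.7514 = 4.828 mg/L.
Minimum DO = C_s − D_c = 7.74 − 4.828 = 2.912 mg/L.

t_c ≈ 0.831 d; D_c ≈ 4.83 mg/L; min DO ≈ 2.91 mg/L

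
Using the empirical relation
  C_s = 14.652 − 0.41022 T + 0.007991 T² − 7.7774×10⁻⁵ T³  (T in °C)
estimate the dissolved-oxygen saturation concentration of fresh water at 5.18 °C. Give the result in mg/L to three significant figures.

C_s ≈ 12.7 mg/L

C_s = 14.652 − 0.41022×5.18 + 0.007991×5.18² − 7.7774×10⁻⁵×5.18³ = 12.73 mg/L.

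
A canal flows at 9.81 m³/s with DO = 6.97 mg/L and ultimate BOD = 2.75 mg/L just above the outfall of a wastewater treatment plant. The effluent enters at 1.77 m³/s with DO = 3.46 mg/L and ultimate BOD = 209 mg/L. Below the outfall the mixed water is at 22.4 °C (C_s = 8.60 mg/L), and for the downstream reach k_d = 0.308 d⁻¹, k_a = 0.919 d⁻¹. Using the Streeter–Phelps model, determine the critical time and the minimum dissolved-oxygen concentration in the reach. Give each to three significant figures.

t_c ≈ 1.57 d; minimum DO ≈ 1.52 mg/L

Mixed DO = (9.81×6.97 + 1.77×3.46)/(9.81+1.77) = 74.50/11.58 = 6.433 mg/L.
Mixed L₀ = (9.81×2.75 + 1.77×209)/(11.58) = 396.9/11.58 = 34.28 mg/L.
Initial deficit D₀ = C_s − DO₀ = 8.60 − 6.433 = 2.167 mg/L.
t_c = (1/0.6110) ln[(0.919/0.308)(1 − 2.167×0.6110/(0.308×34.28))] = 1.637 × ln(2.610) = 1.570 d.
D_c = (0.308/0.919) × 34.28 × e^(−0.308×1.570) = 0.3351 × 34.28 × 0.6166 = 7.083 mg/L.
Minimum DO = 8.60 − 7.083 = 1.517 mg/L.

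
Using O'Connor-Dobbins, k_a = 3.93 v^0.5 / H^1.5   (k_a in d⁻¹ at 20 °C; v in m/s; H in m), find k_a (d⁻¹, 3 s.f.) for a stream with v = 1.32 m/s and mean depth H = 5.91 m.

k_a ≈ 0.314 d⁻¹

k_a = 3.93 × 1.32^0.5 / 5.91^1.5 = 3.93 × 1.149 / 14.37 = 0.3143 d⁻¹.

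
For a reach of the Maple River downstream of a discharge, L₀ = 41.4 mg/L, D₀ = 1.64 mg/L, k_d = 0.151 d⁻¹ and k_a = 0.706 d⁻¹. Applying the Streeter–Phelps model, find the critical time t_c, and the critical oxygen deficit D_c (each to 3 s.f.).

t_c ≈ 2.50 d; D_c ≈ 6.07 mg/L

At the critical point dD/dt = 0, so k_d L₀ e^(−k_d t) = k_a D. Substituting D(t) from the Streeter–Phelps equation and solving for t gives
t_c = ln[(k_a/k_d)(1 − D₀(k_a−k_d)/(k_d L₀))] / (k_a−k_d).
Here k_a−k_d = 0.5550 d⁻¹ and 1 − D₀(k_a−k_d)/(k_d L₀) = 1 − 1.64×0.5550/(0.151×41.4) = 0.8544, so
t_c = ln(4.675 × 0.8544) / 0.5550 = 1.385 / 0.5550 = 2.495 d.
D_c = (k_d/k_a) L₀ e^(−k_d t_c) = (0.151/0.706) × 41.4 × e^(−0.151×2.495) = 0.2139 × 41.4 × 0.6860 = 6.075 mg/L.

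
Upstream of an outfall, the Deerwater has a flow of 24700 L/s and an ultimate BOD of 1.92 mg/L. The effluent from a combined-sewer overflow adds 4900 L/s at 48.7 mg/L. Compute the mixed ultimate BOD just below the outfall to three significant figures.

Flow-weighted mixing: C = (Q_r C_r + Q_w C_w)/(Q_r + Q_w)
= (24700×1.92 + 4900×48.7)/(24700 + 4900) = 286100/29600 = 9.664 mg/L.

9.66 mg/L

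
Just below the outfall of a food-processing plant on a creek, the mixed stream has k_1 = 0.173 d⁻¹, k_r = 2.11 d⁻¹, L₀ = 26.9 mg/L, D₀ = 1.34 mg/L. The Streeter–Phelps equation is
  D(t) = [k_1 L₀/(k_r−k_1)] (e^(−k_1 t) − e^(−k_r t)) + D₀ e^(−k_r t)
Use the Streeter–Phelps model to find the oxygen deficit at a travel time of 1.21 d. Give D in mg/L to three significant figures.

k_1 L₀/(k_r−k_1) = 0.173×26.9/(2.11−0.173) = 4.654/1.937 = 2.403 mg/L.
e^(−k_1 t) = e^(−0.173×1.210) = 0.8111; e^(−k_r t) = e^(−2.11×1.210) = 0.07784.
D = 2.403 × (0.8111 − 0.07784) + 1.34 × 0.07784 = 1.762 + 0.1043 = 1.866 mg/L.

D ≈ 1.87 mg/L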